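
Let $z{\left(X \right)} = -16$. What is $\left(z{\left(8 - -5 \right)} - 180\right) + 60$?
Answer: $-136$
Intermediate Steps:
$\left(z{\left(8 - -5 \right)} - 180\right) + 60 = \left(-16 - 180\right) + 60 = -196 + 60 = -136$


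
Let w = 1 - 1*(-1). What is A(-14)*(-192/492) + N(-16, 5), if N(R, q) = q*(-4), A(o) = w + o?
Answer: -628/41 ≈ -15.317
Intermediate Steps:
w = 2 (w = 1 + 1 = 2)
A(o) = 2 + o
N(R, q) = -4*q
A(-14)*(-192/492) + N(-16, 5) = (2 - 14)*(-192/492) - 4*5 = -(-2304)/492 - 20 = -12*(-16/41) - 20 = 192/41 - 20 = -628/41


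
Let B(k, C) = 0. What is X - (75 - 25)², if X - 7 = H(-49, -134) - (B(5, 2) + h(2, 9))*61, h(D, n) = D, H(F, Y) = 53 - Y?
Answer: -2428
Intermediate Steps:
X = 72 (X = 7 + ((53 - 1*(-134)) - (0 + 2)*61) = 7 + ((53 + 134) - 2*61) = 7 + (187 - 1*122) = 7 + (187 - 122) = 7 + 65 = 72)
X - (75 - 25)² = 72 - (75 - 25)² = 72 - 1*50² = 72 - 1*2500 = 72 - 2500 = -2428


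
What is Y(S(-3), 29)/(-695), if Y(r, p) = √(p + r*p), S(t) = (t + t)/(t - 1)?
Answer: -√290/1390 ≈ -0.012251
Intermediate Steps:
S(t) = 2*t/(-1 + t) (S(t) = (2*t)/(-1 + t) = 2*t/(-1 + t))
Y(r, p) = √(p + p*r)
Y(S(-3), 29)/(-695) = √(29*(1 + 2*(-3)/(-1 - 3)))/(-695) = √(29*(1 + 2*(-3)/(-4)))*(-1/695) = √(29*(1 + 2*(-3)*(-¼)))*(-1/695) = √(29*(1 + 3/2))*(-1/695) = √(29*(5/2))*(-1/695) = √(145/2)*(-1/695) = (√290/2)*(-1/695) = -√290/1390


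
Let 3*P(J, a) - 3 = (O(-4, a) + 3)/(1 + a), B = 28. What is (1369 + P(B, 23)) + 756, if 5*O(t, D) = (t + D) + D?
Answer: 255139/120 ≈ 2126.2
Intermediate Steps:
O(t, D) = t/5 + 2*D/5 (O(t, D) = ((t + D) + D)/5 = ((D + t) + D)/5 = (t + 2*D)/5 = t/5 + 2*D/5)
P(J, a) = 1 + (11/5 + 2*a/5)/(3*(1 + a)) (P(J, a) = 1 + ((((⅕)*(-4) + 2*a/5) + 3)/(1 + a))/3 = 1 + (((-⅘ + 2*a/5) + 3)/(1 + a))/3 = 1 + ((11/5 + 2*a/5)/(1 + a))/3 = 1 + (11/5 + 2*a/5)/(3*(1 + a)))
(1369 + P(B, 23)) + 756 = (1369 + (26 + 17*23)/(15*(1 + 23))) + 756 = (1369 + (1/15)*(26 + 391)/24) + 756 = (1369 + (1/15)*(1/24)*417) + 756 = (1369 + 139/120) + 756 = 164419/120 + 756 = 255139/120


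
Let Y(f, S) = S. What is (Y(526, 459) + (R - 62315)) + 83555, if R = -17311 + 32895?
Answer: 37283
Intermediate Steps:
R = 15584
(Y(526, 459) + (R - 62315)) + 83555 = (459 + (15584 - 62315)) + 83555 = (459 - 46731) + 83555 = -46272 + 83555 = 37283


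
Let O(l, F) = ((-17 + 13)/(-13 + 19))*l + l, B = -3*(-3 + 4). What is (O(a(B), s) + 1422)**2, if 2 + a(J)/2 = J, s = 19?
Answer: 18113536/9 ≈ 2.0126e+6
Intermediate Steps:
B = -3 (B = -3*1 = -3)
a(J) = -4 + 2*J
O(l, F) = l/3 (O(l, F) = (-4/6)*l + l = (-4*1/6)*l + l = -2*l/3 + l = l/3)
(O(a(B), s) + 1422)**2 = ((-4 + 2*(-3))/3 + 1422)**2 = ((-4 - 6)/3 + 1422)**2 = ((1/3)*(-10) + 1422)**2 = (-10/3 + 1422)**2 = (4256/3)**2 = 18113536/9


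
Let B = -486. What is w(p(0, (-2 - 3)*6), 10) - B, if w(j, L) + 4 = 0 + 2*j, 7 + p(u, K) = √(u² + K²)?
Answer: 528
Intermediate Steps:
p(u, K) = -7 + √(K² + u²) (p(u, K) = -7 + √(u² + K²) = -7 + √(K² + u²))
w(j, L) = -4 + 2*j (w(j, L) = -4 + (0 + 2*j) = -4 + 2*j)
w(p(0, (-2 - 3)*6), 10) - B = (-4 + 2*(-7 + √(((-2 - 3)*6)² + 0²))) - 1*(-486) = (-4 + 2*(-7 + √((-5*6)² + 0))) + 486 = (-4 + 2*(-7 + √((-30)² + 0))) + 486 = (-4 + 2*(-7 + √(900 + 0))) + 486 = (-4 + 2*(-7 + √900)) + 486 = (-4 + 2*(-7 + 30)) + 486 = (-4 + 2*23) + 486 = (-4 + 46) + 486 = 42 + 486 = 528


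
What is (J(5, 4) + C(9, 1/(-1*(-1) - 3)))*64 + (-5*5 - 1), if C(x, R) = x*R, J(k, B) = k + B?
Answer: 262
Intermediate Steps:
J(k, B) = B + k
C(x, R) = R*x
(J(5, 4) + C(9, 1/(-1*(-1) - 3)))*64 + (-5*5 - 1) = ((4 + 5) + 9/(-1*(-1) - 3))*64 + (-5*5 - 1) = (9 + 9/(1 - 3))*64 + (-25 - 1) = (9 + 9/(-2))*64 - 26 = (9 - ½*9)*64 - 26 = (9 - 9/2)*64 - 26 = (9/2)*64 - 26 = 288 - 26 = 262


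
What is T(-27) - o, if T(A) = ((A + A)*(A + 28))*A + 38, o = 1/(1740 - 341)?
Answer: 2092903/1399 ≈ 1496.0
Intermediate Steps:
o = 1/1399 ≈ 0.00071480
T(A) = 38 + 2*A²*(28 + A) (T(A) = ((2*A)*(28 + A))*A + 38 = (2*A*(28 + A))*A + 38 = 2*A²*(28 + A) + 38 = 38 + 2*A²*(28 + A))
T(-27) - o = (38 + 2*(-27)³ + 56*(-27)²) - 1*1/1399 = (38 + 2*(-19683) + 56*729) - 1/1399 = (38 - 39366 + 40824) - 1/1399 = 1496 - 1/1399 = 2092903/1399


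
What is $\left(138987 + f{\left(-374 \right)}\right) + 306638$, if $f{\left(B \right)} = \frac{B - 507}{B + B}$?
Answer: $\frac{333328381}{748} \approx 4.4563 \cdot 10^{5}$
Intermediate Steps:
$f{\left(B \right)} = \frac{-507 + B}{2 B}$
$\left(138987 + f{\left(-374 \right)}\right) + 306638 = \left(138987 + \frac{-507 - 374}{2 \left(-374\right)}\right) + 306638 = \left(138987 + \frac{1}{2} \left(- \frac{1}{374}\right) \left(-881\right)\right) + 306638 = \left(138987 + \frac{881}{748}\right) + 306638 = \frac{103963157}{748} + 306638 = \frac{333328381}{748}$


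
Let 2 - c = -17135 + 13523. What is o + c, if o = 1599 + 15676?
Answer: 20889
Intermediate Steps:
o = 17275
c = 3614 (c = 2 - (-17135 + 13523) = 2 - 1*(-3612) = 2 + 3612 = 3614)
o + c = 17275 + 3614 = 20889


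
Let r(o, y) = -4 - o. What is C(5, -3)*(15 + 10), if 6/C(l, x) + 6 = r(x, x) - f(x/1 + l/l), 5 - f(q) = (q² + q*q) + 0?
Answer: -75/2 ≈ -37.500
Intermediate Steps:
f(q) = 5 - 2*q² (f(q) = 5 - ((q² + q*q) + 0) = 5 - ((q² + q²) + 0) = 5 - (2*q² + 0) = 5 - 2*q²)
C(l, x) = 6/(-15 - x + 2*(1 + x)²) (C(l, x) = 6/(-6 + ((-4 - x) - (5 - 2*(x/1 + l/l)²))) = 6/(-6 + ((-4 - x) - (5 - 2*(x*1 + 1)²))) = 6/(-6 + ((-4 - x) - (5 - 2*(x + 1)²))) = 6/(-6 + ((-4 - x) - (5 - 2*(1 + x)²))) = 6/(-6 + ((-4 - x) + (-5 + 2*(1 + x)²))) = 6/(-6 + (-9 - x + 2*(1 + x)²)) = 6/(-15 - x + 2*(1 + x)²))
C(5, -3)*(15 + 10) = (6/(-13 + 2*(-3)² + 3*(-3)))*(15 + 10) = (6/(-13 + 2*9 - 9))*25 = (6/(-13 + 18 - 9))*25 = (6/(-4))*25 = (6*(-¼))*25 = -3/2*25 = -75/2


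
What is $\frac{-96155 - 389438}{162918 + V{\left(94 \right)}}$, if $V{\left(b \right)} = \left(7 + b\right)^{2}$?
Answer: $- \frac{485593}{173119} \approx -2.805$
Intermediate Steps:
$\frac{-96155 - 389438}{162918 + V{\left(94 \right)}} = \frac{-96155 - 389438}{162918 + \left(7 + 94\right)^{2}} = - \frac{485593}{162918 + 101^{2}} = - \frac{485593}{162918 + 10201} = - \frac{485593}{173119}$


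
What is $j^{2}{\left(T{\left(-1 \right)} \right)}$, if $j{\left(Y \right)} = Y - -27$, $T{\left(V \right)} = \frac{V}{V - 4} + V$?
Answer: $\frac{17161}{25} \approx 686.44$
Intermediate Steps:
$T{\left(V \right)} = V + \frac{V}{-4 + V}$ ($T{\left(V \right)} = \frac{V}{-4 + V} + V = V + \frac{V}{-4 + V}$)
$j{\left(Y \right)} = 27 + Y$ ($j{\left(Y \right)} = Y + 27 = 27 + Y$)
$j^{2}{\left(T{\left(-1 \right)} \right)} = \left(27 - \frac{-3 - 1}{-4 - 1}\right)^{2} = \left(27 - \frac{1}{-5} \left(-4\right)\right)^{2} = \left(27 - \left(- \frac{1}{5}\right) \left(-4\right)\right)^{2} = \left(27 - \frac{4}{5}\right)^{2} = \left(\frac{131}{5}\right)^{2} = \frac{17161}{25}$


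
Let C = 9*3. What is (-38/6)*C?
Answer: -171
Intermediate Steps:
C = 27
(-38/6)*C = -38/6*27 = -38*⅙*27 = -19/3*27 = -171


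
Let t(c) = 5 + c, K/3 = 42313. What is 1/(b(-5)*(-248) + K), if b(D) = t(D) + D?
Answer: 1/128179 ≈ 7.8016e-6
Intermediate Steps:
K = 126939 (K = 3*42313 = 126939)
b(D) = 5 + 2*D (b(D) = (5 + D) + D = 5 + 2*D)
1/(b(-5)*(-248) + K) = 1/((5 + 2*(-5))*(-248) + 126939) = 1/((5 - 10)*(-248) + 126939) = 1/(-5*(-248) + 126939) = 1/(1240 + 126939) = 1/128179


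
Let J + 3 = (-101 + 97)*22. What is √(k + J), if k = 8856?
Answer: √8765 ≈ 93.622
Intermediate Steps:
J = -91 (J = -3 + (-101 + 97)*22 = -3 - 4*22 = -3 - 88 = -91)
√(k + J) = √(8856 - 91) = √8765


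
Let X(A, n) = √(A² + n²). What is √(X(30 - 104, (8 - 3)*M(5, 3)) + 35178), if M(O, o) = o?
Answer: √(35178 + √5701) ≈ 187.76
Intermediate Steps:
√(X(30 - 104, (8 - 3)*M(5, 3)) + 35178) = √(√((30 - 104)² + ((8 - 3)*3)²) + 35178) = √(√((-74)² + (5*3)²) + 35178) = √(√(5476 + 15²) + 35178) = √(√(5476 + 225) + 35178) = √(√5701 + 35178) = √(35178 + √5701)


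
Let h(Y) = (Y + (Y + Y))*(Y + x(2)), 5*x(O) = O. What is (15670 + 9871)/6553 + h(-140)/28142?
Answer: 551495159/92207263 ≈ 5.9810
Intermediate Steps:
x(O) = O/5
h(Y) = 3*Y*(⅖ + Y) (h(Y) = (Y + (Y + Y))*(Y + (⅕)*2) = (Y + 2*Y)*(Y + ⅖) = (3*Y)*(⅖ + Y) = 3*Y*(⅖ + Y))
(15670 + 9871)/6553 + h(-140)/28142 = (15670 + 9871)/6553 + ((⅗)*(-140)*(2 + 5*(-140)))/28142 = 25541*(1/6553) + ((⅗)*(-140)*(2 - 700))*(1/28142) = 25541/6553 + ((⅗)*(-140)*(-698))*(1/28142) = 25541/6553 + 58632*(1/28142) = 25541/6553 + 29316/14071 = 551495159/92207263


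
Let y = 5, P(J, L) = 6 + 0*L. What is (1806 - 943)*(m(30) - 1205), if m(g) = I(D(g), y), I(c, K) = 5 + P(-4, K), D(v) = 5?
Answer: -1030422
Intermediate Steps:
P(J, L) = 6 (P(J, L) = 6 + 0 = 6)
I(c, K) = 11 (I(c, K) = 5 + 6 = 11)
m(g) = 11
(1806 - 943)*(m(30) - 1205) = (1806 - 943)*(11 - 1205) = 863*(-1194) = -1030422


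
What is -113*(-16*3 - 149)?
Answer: 22261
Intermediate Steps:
-113*(-16*3 - 149) = -113*(-48 - 149) = -113*(-197) = 22261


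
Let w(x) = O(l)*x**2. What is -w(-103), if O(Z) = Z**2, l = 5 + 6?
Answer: -1283689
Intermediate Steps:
l = 11
w(x) = 121*x**2 (w(x) = 11**2*x**2 = 121*x**2)
-w(-103) = -121*(-103)**2 = -121*10609 = -1*1283689 = -1283689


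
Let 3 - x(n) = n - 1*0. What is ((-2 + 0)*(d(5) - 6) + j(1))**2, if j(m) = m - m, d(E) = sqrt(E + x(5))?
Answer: 156 - 48*sqrt(3) ≈ 72.862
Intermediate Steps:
x(n) = 3 - n (x(n) = 3 - (n - 1*0) = 3 - (n + 0) = 3 - n)
d(E) = sqrt(-2 + E) (d(E) = sqrt(E + (3 - 1*5)) = sqrt(E + (3 - 5)) = sqrt(E - 2) = sqrt(-2 + E))
j(m) = 0
((-2 + 0)*(d(5) - 6) + j(1))**2 = ((-2 + 0)*(sqrt(-2 + 5) - 6) + 0)**2 = (-2*(sqrt(3) - 6) + 0)**2 = (-2*(-6 + sqrt(3)) + 0)**2 = ((12 - 2*sqrt(3)) + 0)**2 = (12 - 2*sqrt(3))**2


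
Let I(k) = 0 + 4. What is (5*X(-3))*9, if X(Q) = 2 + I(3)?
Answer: 270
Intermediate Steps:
I(k) = 4
X(Q) = 6 (X(Q) = 2 + 4 = 6)
(5*X(-3))*9 = (5*6)*9 = 30*9 = 270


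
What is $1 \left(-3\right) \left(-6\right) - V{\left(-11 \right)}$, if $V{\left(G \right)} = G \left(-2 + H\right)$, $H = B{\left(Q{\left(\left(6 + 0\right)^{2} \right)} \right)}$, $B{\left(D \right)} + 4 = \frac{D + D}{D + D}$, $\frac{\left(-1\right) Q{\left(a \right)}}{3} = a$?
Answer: $-37$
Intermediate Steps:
$Q{\left(a \right)} = - 3 a$
$B{\left(D \right)} = -3$ ($B{\left(D \right)} = -4 + \frac{D + D}{D + D} = -4 + \frac{2 D}{2 D} = -4 + 2 D \frac{1}{2 D} = -4 + 1 = -3$)
$H = -3$
$V{\left(G \right)} = - 5 G$ ($V{\left(G \right)} = G \left(-2 - 3\right) = G \left(-5\right) = - 5 G$)
$1 \left(-3\right) \left(-6\right) - V{\left(-11 \right)} = 1 \left(-3\right) \left(-6\right) - \left(-5\right) \left(-11\right) = \left(-3\right) \left(-6\right) - 55 = 18 - 55 = -37$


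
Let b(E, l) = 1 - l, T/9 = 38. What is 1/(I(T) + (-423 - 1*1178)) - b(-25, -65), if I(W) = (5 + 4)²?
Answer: -100321/1520 ≈ -66.001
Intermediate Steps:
T = 342 (T = 9*38 = 342)
I(W) = 81 (I(W) = 9² = 81)
1/(I(T) + (-423 - 1*1178)) - b(-25, -65) = 1/(81 + (-423 - 1*1178)) - (1 - 1*(-65)) = 1/(81 + (-423 - 1178)) - (1 + 65) = 1/(81 - 1601) - 1*66 = 1/(-1520) - 66 = -1/1520 - 66 = -100321/1520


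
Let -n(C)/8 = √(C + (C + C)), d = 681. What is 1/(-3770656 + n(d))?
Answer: -117833/444307704362 + 3*√227/1777230817448 ≈ -2.6518e-7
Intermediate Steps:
n(C) = -8*√3*√C (n(C) = -8*√(C + (C + C)) = -8*√(C + 2*C) = -8*√3*√C)
1/(-3770656 + n(d)) = 1/(-3770656 - 8*√3*√681) = 1/(-3770656 - 24*√227)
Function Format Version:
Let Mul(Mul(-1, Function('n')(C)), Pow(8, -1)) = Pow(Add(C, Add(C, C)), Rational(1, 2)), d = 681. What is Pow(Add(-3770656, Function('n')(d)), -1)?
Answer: Add(Rational(-117833, 444307704362), Mul(Rational(3, 1777230817448), Pow(227, Rational(1, 2)))) ≈ -2.6518e-7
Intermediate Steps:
Function('n')(C) = Mul(-8, Pow(3, Rational(1, 2)), Pow(C, Rational(1, 2))) (Function('n')(C) = Mul(-8, Pow(Add(C, Add(C, C)), Rational(1, 2))) = Mul(-8, Pow(Add(C, Mul(2, C)), Rational(1, 2))) = Mul(-8, Pow(Mul(3, C), Rational(1, 2))) = Mul(-8, Mul(Pow(3, Rational(1, 2)), Pow(C, Rational(1, 2)))) = Mul(-8, Pow(3, Rational(1, 2)), Pow(C, Rational(1, 2))))
Pow(Add(-3770656, Function('n')(d)), -1) = Pow(Add(-3770656, Mul(-8, Pow(3, Rational(1, 2)), Pow(681, Rational(1, 2)))), -1) = Pow(Add(-3770656, Mul(-24, Pow(227, Rational(1, 2)))), -1)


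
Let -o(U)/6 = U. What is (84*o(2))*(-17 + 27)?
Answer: -10080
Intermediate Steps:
o(U) = -6*U
(84*o(2))*(-17 + 27) = (84*(-6*2))*(-17 + 27) = (84*(-12))*10 = -1008*10 = -10080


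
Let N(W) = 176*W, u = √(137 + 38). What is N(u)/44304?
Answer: 55*√7/2769 ≈ 0.052552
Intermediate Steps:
u = 5*√7 (u = √175 = 5*√7 ≈ 13.229)
N(u)/44304 = (176*(5*√7))/44304 = (880*√7)*(1/44304) = 55*√7/2769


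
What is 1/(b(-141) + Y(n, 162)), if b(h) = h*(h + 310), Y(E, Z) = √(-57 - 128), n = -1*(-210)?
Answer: -23829/567821426 - I*√185/567821426 ≈ -4.1966e-5 - 2.3954e-8*I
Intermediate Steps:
n = 210
Y(E, Z) = I*√185 (Y(E, Z) = √(-185) = I*√185)
b(h) = h*(310 + h)
1/(b(-141) + Y(n, 162)) = 1/(-141*(310 - 141) + I*√185) = 1/(-141*169 + I*√185) = 1/(-23829 + I*√185)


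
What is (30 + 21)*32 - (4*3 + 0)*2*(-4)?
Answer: 1728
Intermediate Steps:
(30 + 21)*32 - (4*3 + 0)*2*(-4) = 51*32 - (12 + 0)*2*(-4) = 1632 - 12*2*(-4) = 1632 - 24*(-4) = 1632 - 1*(-96) = 1632 + 96 = 1728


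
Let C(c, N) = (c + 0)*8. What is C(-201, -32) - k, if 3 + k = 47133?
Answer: -48738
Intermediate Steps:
k = 47130 (k = -3 + 47133 = 47130)
C(c, N) = 8*c (C(c, N) = c*8 = 8*c)
C(-201, -32) - k = 8*(-201) - 1*47130 = -1608 - 47130 = -48738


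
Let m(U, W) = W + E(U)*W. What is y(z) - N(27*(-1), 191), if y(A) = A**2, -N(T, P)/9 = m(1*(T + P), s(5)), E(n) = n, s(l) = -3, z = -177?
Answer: 26874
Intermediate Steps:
m(U, W) = W + U*W
N(T, P) = 27 + 27*P + 27*T (N(T, P) = -(-27)*(1 + 1*(T + P)) = -(-27)*(1 + 1*(P + T)) = -(-27)*(1 + (P + T)) = -(-27)*(1 + P + T) = -9*(-3 - 3*P - 3*T) = 27 + 27*P + 27*T)
y(z) - N(27*(-1), 191) = (-177)**2 - (27 + 27*191 + 27*(27*(-1))) = 31329 - (27 + 5157 + 27*(-27)) = 31329 - (27 + 5157 - 729) = 31329 - 1*4455 = 31329 - 4455 = 26874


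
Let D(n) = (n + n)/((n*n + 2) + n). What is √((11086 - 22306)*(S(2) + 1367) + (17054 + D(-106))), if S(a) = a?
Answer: I*√982098153353/253 ≈ 3917.0*I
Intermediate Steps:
D(n) = 2*n/(2 + n + n²) (D(n) = (2*n)/((n² + 2) + n) = (2*n)/((2 + n²) + n) = (2*n)/(2 + n + n²) = 2*n/(2 + n + n²))
√((11086 - 22306)*(S(2) + 1367) + (17054 + D(-106))) = √((11086 - 22306)*(2 + 1367) + (17054 + 2*(-106)/(2 - 106 + (-106)²))) = √(-11220*1369 + (17054 + 2*(-106)/(2 - 106 + 11236))) = √(-15360180 + (17054 + 2*(-106)/11132)) = √(-15360180 + (17054 + 2*(-106)*(1/11132))) = √(-15360180 + (17054 - 53/2783)) = √(-15360180 + 47461229/2783) = √(-42699919711/2783) = I*√982098153353/253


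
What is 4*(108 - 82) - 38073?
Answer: -37969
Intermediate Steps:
4*(108 - 82) - 38073 = 4*26 - 38073 = 104 - 38073 = -37969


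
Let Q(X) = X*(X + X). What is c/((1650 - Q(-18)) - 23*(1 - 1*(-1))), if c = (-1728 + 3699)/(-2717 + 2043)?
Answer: -1971/644344 ≈ -0.0030589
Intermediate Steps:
c = -1971/674 (c = 1971/(-674) = 1971*(-1/674) = -1971/674 ≈ -2.9243)
Q(X) = 2*X² (Q(X) = X*(2*X) = 2*X²)
c/((1650 - Q(-18)) - 23*(1 - 1*(-1))) = -1971/(674*((1650 - 2*(-18)²) - 23*(1 - 1*(-1)))) = -1971/(674*((1650 - 2*324) - 23*(1 + 1))) = -1971/(674*((1650 - 1*648) - 23*2)) = -1971/(674*((1650 - 648) - 1*46)) = -1971/(674*(1002 - 46)) = -1971/674/956 = -1971/674*1/956 = -1971/644344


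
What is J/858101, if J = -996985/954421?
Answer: -996985/818989614521 ≈ -1.2173e-6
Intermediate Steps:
J = -996985/954421 (J = -996985*1/954421 = -996985/954421 ≈ -1.0446)
J/858101 = -996985/954421/858101 = -996985/954421*1/858101 = -996985/818989614521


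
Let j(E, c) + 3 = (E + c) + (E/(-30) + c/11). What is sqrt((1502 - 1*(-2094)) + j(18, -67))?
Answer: 2*sqrt(2675090)/55 ≈ 59.475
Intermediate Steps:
j(E, c) = -3 + 12*c/11 + 29*E/30 (j(E, c) = -3 + ((E + c) + (E/(-30) + c/11)) = -3 + ((E + c) + (E*(-1/30) + c*(1/11))) = -3 + ((E + c) + (-E/30 + c/11)) = -3 + (12*c/11 + 29*E/30) = -3 + 12*c/11 + 29*E/30)
sqrt((1502 - 1*(-2094)) + j(18, -67)) = sqrt((1502 - 1*(-2094)) + (-3 + (12/11)*(-67) + (29/30)*18)) = sqrt((1502 + 2094) + (-3 - 804/11 + 87/5)) = sqrt(3596 - 3228/55) = sqrt(194552/55) = 2*sqrt(2675090)/55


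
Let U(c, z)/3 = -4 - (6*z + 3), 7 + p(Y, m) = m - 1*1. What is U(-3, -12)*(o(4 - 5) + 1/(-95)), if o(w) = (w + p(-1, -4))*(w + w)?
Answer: 96291/19 ≈ 5067.9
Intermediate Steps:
p(Y, m) = -8 + m (p(Y, m) = -7 + (m - 1*1) = -7 + (m - 1) = -7 + (-1 + m) = -8 + m)
o(w) = 2*w*(-12 + w) (o(w) = (w + (-8 - 4))*(w + w) = (w - 12)*(2*w) = (-12 + w)*(2*w) = 2*w*(-12 + w))
U(c, z) = -21 - 18*z (U(c, z) = 3*(-4 - (6*z + 3)) = 3*(-4 - (3 + 6*z)) = 3*(-4 + (-3 - 6*z)) = 3*(-7 - 6*z) = -21 - 18*z)
U(-3, -12)*(o(4 - 5) + 1/(-95)) = (-21 - 18*(-12))*(2*(4 - 5)*(-12 + (4 - 5)) + 1/(-95)) = (-21 + 216)*(2*(-1)*(-12 - 1) - 1/95) = 195*(2*(-1)*(-13) - 1/95) = 195*(26 - 1/95) = 195*(2469/95) = 96291/19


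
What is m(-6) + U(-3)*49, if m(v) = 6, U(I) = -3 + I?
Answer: -288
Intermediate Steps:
m(-6) + U(-3)*49 = 6 + (-3 - 3)*49 = 6 - 6*49 = 6 - 294 = -288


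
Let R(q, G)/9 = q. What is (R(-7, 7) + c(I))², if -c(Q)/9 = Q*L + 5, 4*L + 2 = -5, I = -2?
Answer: 77841/4 ≈ 19460.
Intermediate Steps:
R(q, G) = 9*q
L = -7/4 (L = -½ + (¼)*(-5) = -½ - 5/4 = -7/4 ≈ -1.7500)
c(Q) = -45 + 63*Q/4 (c(Q) = -9*(Q*(-7/4) + 5) = -9*(-7*Q/4 + 5) = -9*(5 - 7*Q/4) = -45 + 63*Q/4)
(R(-7, 7) + c(I))² = (9*(-7) + (-45 + (63/4)*(-2)))² = (-63 + (-45 - 63/2))² = (-63 - 153/2)² = (-279/2)² = 77841/4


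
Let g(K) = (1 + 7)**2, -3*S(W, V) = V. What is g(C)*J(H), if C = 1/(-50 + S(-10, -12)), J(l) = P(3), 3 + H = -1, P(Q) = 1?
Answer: 64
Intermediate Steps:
S(W, V) = -V/3
H = -4 (H = -3 - 1 = -4)
J(l) = 1
C = -1/46 (C = 1/(-50 - 1/3*(-12)) = 1/(-50 + 4) = 1/(-46) = -1/46 ≈ -0.021739)
g(K) = 64 (g(K) = 8**2 = 64)
g(C)*J(H) = 64*1 = 64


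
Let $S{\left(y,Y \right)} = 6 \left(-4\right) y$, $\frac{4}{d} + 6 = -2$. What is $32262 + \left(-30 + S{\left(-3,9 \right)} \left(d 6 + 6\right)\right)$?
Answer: $32448$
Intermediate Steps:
$d = - \frac{1}{2}$ ($d = \frac{4}{-6 - 2} = \frac{4}{-8} = 4 \left(- \frac{1}{8}\right) = - \frac{1}{2} \approx -0.5$)
$S{\left(y,Y \right)} = - 24 y$
$32262 + \left(-30 + S{\left(-3,9 \right)} \left(d 6 + 6\right)\right) = 32262 - \left(30 - \left(-24\right) \left(-3\right) \left(\left(- \frac{1}{2}\right) 6 + 6\right)\right) = 32262 - \left(30 - 72 \left(-3 + 6\right)\right) = 32262 + \left(-30 + 72 \cdot 3\right) = 32262 + \left(-30 + 216\right) = 32262 + 186 = 32448$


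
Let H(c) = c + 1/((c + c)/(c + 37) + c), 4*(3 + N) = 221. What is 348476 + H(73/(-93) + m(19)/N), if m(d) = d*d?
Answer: 51550398849766727/147928321695 ≈ 3.4848e+5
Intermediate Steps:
N = 209/4 (N = -3 + (¼)*221 = -3 + 221/4 = 209/4 ≈ 52.250)
m(d) = d²
H(c) = c + 1/(c + 2*c/(37 + c)) (H(c) = c + 1/((2*c)/(37 + c) + c) = c + 1/(2*c/(37 + c) + c) = c + 1/(c + 2*c/(37 + c)))
348476 + H(73/(-93) + m(19)/N) = 348476 + (37 + (73/(-93) + 19²/(209/4)) + (73/(-93) + 19²/(209/4))³ + 39*(73/(-93) + 19²/(209/4))²)/((73/(-93) + 19²/(209/4))*(39 + (73/(-93) + 19²/(209/4)))) = 348476 + (37 + (73*(-1/93) + 361*(4/209)) + (73*(-1/93) + 361*(4/209))³ + 39*(73*(-1/93) + 361*(4/209))²)/((73*(-1/93) + 361*(4/209))*(39 + (73*(-1/93) + 361*(4/209)))) = 348476 + (37 + (-73/93 + 76/11) + (-73/93 + 76/11)³ + 39*(-73/93 + 76/11)²)/((-73/93 + 76/11)*(39 + (-73/93 + 76/11))) = 348476 + (37 + 6265/1023 + (6265/1023)³ + 39*(6265/1023)²)/((6265/1023)*(39 + 6265/1023)) = 348476 + 1023*(37 + 6265/1023 + 245902659625/1070599167 + 39*(39250225/1046529))/(6265*(46162/1023)) = 348476 + (1023/6265)*(1023/46162)*(37 + 6265/1023 + 245902659625/1070599167 + 510252925/348843) = 348476 + (1023/6265)*(1023/46162)*(1858037559814/1070599167) = 348476 + 929018779907/147928321695 = 51550398849766727/147928321695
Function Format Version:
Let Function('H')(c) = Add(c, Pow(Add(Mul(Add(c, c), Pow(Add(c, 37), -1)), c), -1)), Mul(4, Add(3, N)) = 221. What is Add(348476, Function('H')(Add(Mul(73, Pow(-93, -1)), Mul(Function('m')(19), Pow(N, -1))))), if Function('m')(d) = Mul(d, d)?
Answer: Rational(51550398849766727, 147928321695) ≈ 3.4848e+5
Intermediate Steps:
N = Rational(209, 4) (N = Add(-3, Mul(Rational(1, 4), 221)) = Add(-3, Rational(221, 4)) = Rational(209, 4) ≈ 52.250)
Function('m')(d) = Pow(d, 2)
Function('H')(c) = Add(c, Pow(Add(c, Mul(2, c, Pow(Add(37, c), -1))), -1)) (Function('H')(c) = Add(c, Pow(Add(Mul(Mul(2, c), Pow(Add(37, c), -1)), c), -1)) = Add(c, Pow(Add(Mul(2, c, Pow(Add(37, c), -1)), c), -1)) = Add(c, Pow(Add(c, Mul(2, c, Pow(Add(37, c), -1))), -1)))
Add(348476, Function('H')(Add(Mul(73, Pow(-93, -1)), Mul(Function('m')(19), Pow(N, -1))))) = Add(348476, Mul(Pow(Add(Mul(73, Pow(-93, -1)), Mul(Pow(19, 2), Pow(Rational(209, 4), -1))), -1), Pow(Add(39, Add(Mul(73, Pow(-93, -1)), Mul(Pow(19, 2), Pow(Rational(209, 4), -1)))), -1), Add(37, Add(Mul(73, Pow(-93, -1)), Mul(Pow(19, 2), Pow(Rational(209, 4), -1))), Pow(Add(Mul(73, Pow(-93, -1)), Mul(Pow(19, 2), Pow(Rational(209, 4), -1))), 3), Mul(39, Pow(Add(Mul(73, Pow(-93, -1)), Mul(Pow(19, 2), Pow(Rational(209, 4), -1))), 2))))) = Add(348476, Mul(Pow(Add(Mul(73, Rational(-1, 93)), Mul(361, Rational(4, 209))), -1), Pow(Add(39, Add(Mul(73, Rational(-1, 93)), Mul(361, Rational(4, 209)))), -1), Add(37, Add(Mul(73, Rational(-1, 93)), Mul(361, Rational(4, 209))), Pow(Add(Mul(73, Rational(-1, 93)), Mul(361, Rational(4, 209))), 3), Mul(39, Pow(Add(Mul(73, Rational(-1, 93)), Mul(361, Rational(4, 209))), 2))))) = Add(348476, Mul(Pow(Add(Rational(-73, 93), Rational(76, 11)), -1), Pow(Add(39, Add(Rational(-73, 93), Rational(76, 11))), -1), Add(37, Add(Rational(-73, 93), Rational(76, 11)), Pow(Add(Rational(-73, 93), Rational(76, 11)), 3), Mul(39, Pow(Add(Rational(-73, 93), Rational(76, 11)), 2))))) = Add(348476, Mul(Pow(Rational(6265, 1023), -1), Pow(Add(39, Rational(6265, 1023)), -1), Add(37, Rational(6265, 1023), Pow(Rational(6265, 1023), 3), Mul(39, Pow(Rational(6265, 1023), 2))))) = Add(348476, Mul(Rational(1023, 6265), Pow(Rational(46162, 1023), -1), Add(37, Rational(6265, 1023), Rational(245902659625, 1070599167), Mul(39, Rational(39250225, 1046529))))) = Add(348476, Mul(Rational(1023, 6265), Rational(1023, 46162), Add(37, Rational(6265, 1023), Rational(245902659625, 1070599167), Rational(510252925, 348843)))) = Add(348476, Mul(Rational(1023, 6265), Rational(1023, 46162), Rational(1858037559814, 1070599167))) = Add(348476, Rational(929018779907, 147928321695)) = Rational(51550398849766727, 147928321695)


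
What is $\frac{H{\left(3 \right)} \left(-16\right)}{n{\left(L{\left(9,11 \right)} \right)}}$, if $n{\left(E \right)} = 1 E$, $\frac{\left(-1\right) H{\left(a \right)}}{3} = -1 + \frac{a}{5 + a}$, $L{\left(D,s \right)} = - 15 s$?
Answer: $\frac{2}{11} \approx 0.18182$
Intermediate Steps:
$H{\left(a \right)} = 3 - \frac{3 a}{5 + a}$ ($H{\left(a \right)} = - 3 \left(-1 + \frac{a}{5 + a}\right) = 3 - \frac{3 a}{5 + a}$)
$n{\left(E \right)} = E$
$\frac{H{\left(3 \right)} \left(-16\right)}{n{\left(L{\left(9,11 \right)} \right)}} = \frac{\frac{15}{5 + 3} \left(-16\right)}{\left(-15\right) 11} = \frac{\frac{15}{8} \left(-16\right)}{-165} = 15 \cdot \frac{1}{8} \left(-16\right) \left(- \frac{1}{165}\right) = \frac{15}{8} \left(-16\right) \left(- \frac{1}{165}\right) = \left(-30\right) \left(- \frac{1}{165}\right) = \frac{2}{11}$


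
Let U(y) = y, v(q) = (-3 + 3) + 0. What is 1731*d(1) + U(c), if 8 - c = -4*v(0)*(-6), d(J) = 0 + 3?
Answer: 5201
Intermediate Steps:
v(q) = 0 (v(q) = 0 + 0 = 0)
d(J) = 3
c = 8 (c = 8 - (-4*0)*(-6) = 8 - 0*(-6) = 8 - 1*0 = 8 + 0 = 8)
1731*d(1) + U(c) = 1731*3 + 8 = 5193 + 8 = 5201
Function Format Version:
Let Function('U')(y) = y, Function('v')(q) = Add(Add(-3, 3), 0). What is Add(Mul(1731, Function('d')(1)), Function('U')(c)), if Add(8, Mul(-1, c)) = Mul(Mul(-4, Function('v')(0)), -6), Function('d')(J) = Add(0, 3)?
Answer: 5201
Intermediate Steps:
Function('v')(q) = 0 (Function('v')(q) = Add(0, 0) = 0)
Function('d')(J) = 3
c = 8 (c = Add(8, Mul(-1, Mul(Mul(-4, 0), -6))) = Add(8, Mul(-1, Mul(0, -6))) = Add(8, Mul(-1, 0)) = Add(8, 0) = 8)
Add(Mul(1731, Function('d')(1)), Function('U')(c)) = Add(Mul(1731, 3), 8) = Add(5193, 8) = 5201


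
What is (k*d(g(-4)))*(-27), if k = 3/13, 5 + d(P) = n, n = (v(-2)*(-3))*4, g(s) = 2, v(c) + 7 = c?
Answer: -8343/13 ≈ -641.77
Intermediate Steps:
v(c) = -7 + c
n = 108 (n = ((-7 - 2)*(-3))*4 = -9*(-3)*4 = 27*4 = 108)
d(P) = 103 (d(P) = -5 + 108 = 103)
k = 3/13 (k = 3*(1/13) = 3/13 ≈ 0.23077)
(k*d(g(-4)))*(-27) = ((3/13)*103)*(-27) = (309/13)*(-27) = -8343/13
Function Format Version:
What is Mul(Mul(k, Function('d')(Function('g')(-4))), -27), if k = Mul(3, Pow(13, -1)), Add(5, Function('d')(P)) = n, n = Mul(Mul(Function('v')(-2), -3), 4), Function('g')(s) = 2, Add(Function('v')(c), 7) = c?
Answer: Rational(-8343, 13) ≈ -641.77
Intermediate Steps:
Function('v')(c) = Add(-7, c)
n = 108 (n = Mul(Mul(Add(-7, -2), -3), 4) = Mul(Mul(-9, -3), 4) = Mul(27, 4) = 108)
Function('d')(P) = 103 (Function('d')(P) = Add(-5, 108) = 103)
k = Rational(3, 13) (k = Mul(3, Rational(1, 13)) = Rational(3, 13) ≈ 0.23077)
Mul(Mul(k, Function('d')(Function('g')(-4))), -27) = Mul(Mul(Rational(3, 13), 103), -27) = Mul(Rational(309, 13), -27) = Rational(-8343, 13)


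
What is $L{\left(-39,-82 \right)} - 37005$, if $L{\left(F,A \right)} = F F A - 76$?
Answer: $-161803$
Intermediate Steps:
$L{\left(F,A \right)} = -76 + A F^{2}$ ($L{\left(F,A \right)} = F^{2} A - 76 = A F^{2} - 76 = -76 + A F^{2}$)
$L{\left(-39,-82 \right)} - 37005 = \left(-76 - 82 \left(-39\right)^{2}\right) - 37005 = \left(-76 - 124722\right) - 37005 = -124798 - 37005 = -161803$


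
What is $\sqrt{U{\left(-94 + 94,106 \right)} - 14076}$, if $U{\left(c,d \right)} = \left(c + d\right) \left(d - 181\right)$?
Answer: $i \sqrt{22026} \approx 148.41 i$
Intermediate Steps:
$U{\left(c,d \right)} = \left(-181 + d\right) \left(c + d\right)$ ($U{\left(c,d \right)} = \left(c + d\right) \left(-181 + d\right) = \left(-181 + d\right) \left(c + d\right)$)
$\sqrt{U{\left(-94 + 94,106 \right)} - 14076} = \sqrt{\left(106^{2} - 181 \left(-94 + 94\right) - 19186 + \left(-94 + 94\right) 106\right) - 14076} = \sqrt{\left(11236 - 0 - 19186 + 0 \cdot 106\right) - 14076} = \sqrt{\left(11236 + 0 - 19186 + 0\right) - 14076} = \sqrt{-7950 - 14076} = \sqrt{-22026} = i \sqrt{22026}$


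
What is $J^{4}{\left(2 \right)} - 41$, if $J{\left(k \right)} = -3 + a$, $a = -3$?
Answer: $1255$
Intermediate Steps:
$J{\left(k \right)} = -6$ ($J{\left(k \right)} = -3 - 3 = -6$)
$J^{4}{\left(2 \right)} - 41 = \left(-6\right)^{4} - 41 = 1296 - 41 = 1255$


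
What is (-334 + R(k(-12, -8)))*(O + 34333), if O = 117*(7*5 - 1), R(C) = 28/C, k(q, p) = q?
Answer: -38655799/3 ≈ -1.2885e+7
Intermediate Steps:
O = 3978 (O = 117*(35 - 1) = 117*34 = 3978)
(-334 + R(k(-12, -8)))*(O + 34333) = (-334 + 28/(-12))*(3978 + 34333) = (-334 + 28*(-1/12))*38311 = (-334 - 7/3)*38311 = -1009/3*38311 = -38655799/3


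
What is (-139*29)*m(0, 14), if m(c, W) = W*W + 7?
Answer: -818293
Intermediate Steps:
m(c, W) = 7 + W² (m(c, W) = W² + 7 = 7 + W²)
(-139*29)*m(0, 14) = (-139*29)*(7 + 14²) = -4031*(7 + 196) = -4031*203 = -818293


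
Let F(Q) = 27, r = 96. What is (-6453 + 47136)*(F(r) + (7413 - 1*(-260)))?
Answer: 313259100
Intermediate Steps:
(-6453 + 47136)*(F(r) + (7413 - 1*(-260))) = (-6453 + 47136)*(27 + (7413 - 1*(-260))) = 40683*(27 + (7413 + 260)) = 40683*(27 + 7673) = 40683*7700 = 313259100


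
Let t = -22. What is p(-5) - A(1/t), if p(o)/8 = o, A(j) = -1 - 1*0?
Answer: -39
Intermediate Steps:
A(j) = -1 (A(j) = -1 + 0 = -1)
p(o) = 8*o
p(-5) - A(1/t) = 8*(-5) - 1*(-1) = -40 + 1 = -39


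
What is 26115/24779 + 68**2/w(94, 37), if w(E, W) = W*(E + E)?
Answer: 74058509/43090681 ≈ 1.7187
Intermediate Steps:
w(E, W) = 2*E*W (w(E, W) = W*(2*E) = 2*E*W)
26115/24779 + 68**2/w(94, 37) = 26115/24779 + 68**2/((2*94*37)) = 26115*(1/24779) + 4624/6956 = 26115/24779 + 4624*(1/6956) = 26115/24779 + 1156/1739 = 74058509/43090681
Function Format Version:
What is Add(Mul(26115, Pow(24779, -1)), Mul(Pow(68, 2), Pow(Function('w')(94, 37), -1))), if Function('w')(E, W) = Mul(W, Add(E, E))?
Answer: Rational(74058509, 43090681) ≈ 1.7187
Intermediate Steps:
Function('w')(E, W) = Mul(2, E, W) (Function('w')(E, W) = Mul(W, Mul(2, E)) = Mul(2, E, W))
Add(Mul(26115, Pow(24779, -1)), Mul(Pow(68, 2), Pow(Function('w')(94, 37), -1))) = Add(Mul(26115, Pow(24779, -1)), Mul(Pow(68, 2), Pow(Mul(2, 94, 37), -1))) = Add(Mul(26115, Rational(1, 24779)), Mul(4624, Pow(6956, -1))) = Add(Rational(26115, 24779), Mul(4624, Rational(1, 6956))) = Add(Rational(26115, 24779), Rational(1156, 1739)) = Rational(74058509, 43090681)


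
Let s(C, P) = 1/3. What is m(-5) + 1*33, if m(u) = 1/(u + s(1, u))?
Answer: 459/14 ≈ 32.786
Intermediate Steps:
s(C, P) = 1/3
m(u) = 1/(1/3 + u) (m(u) = 1/(u + 1/3) = 1/(1/3 + u))
m(-5) + 1*33 = 3/(1 + 3*(-5)) + 1*33 = 3/(1 - 15) + 33 = 3/(-14) + 33 = 3*(-1/14) + 33 = -3/14 + 33 = 459/14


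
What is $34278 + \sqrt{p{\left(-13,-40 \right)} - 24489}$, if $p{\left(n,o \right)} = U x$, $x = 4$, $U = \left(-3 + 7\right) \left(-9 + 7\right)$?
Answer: $34278 + i \sqrt{24521} \approx 34278.0 + 156.59 i$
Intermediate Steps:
$U = -8$ ($U = 4 \left(-2\right) = -8$)
$p{\left(n,o \right)} = -32$ ($p{\left(n,o \right)} = \left(-8\right) 4 = -32$)
$34278 + \sqrt{p{\left(-13,-40 \right)} - 24489} = 34278 + \sqrt{-32 - 24489} = 34278 + \sqrt{-24521} = 34278 + i \sqrt{24521}$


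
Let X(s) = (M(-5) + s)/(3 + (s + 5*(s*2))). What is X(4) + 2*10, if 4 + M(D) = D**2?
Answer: 965/47 ≈ 20.532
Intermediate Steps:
M(D) = -4 + D**2
X(s) = (21 + s)/(3 + 11*s) (X(s) = ((-4 + (-5)**2) + s)/(3 + (s + 5*(s*2))) = ((-4 + 25) + s)/(3 + (s + 5*(2*s))) = (21 + s)/(3 + (s + 10*s)) = (21 + s)/(3 + 11*s))
X(4) + 2*10 = (21 + 4)/(3 + 11*4) + 2*10 = 25/(3 + 44) + 20 = 25/47 + 20 = 965/47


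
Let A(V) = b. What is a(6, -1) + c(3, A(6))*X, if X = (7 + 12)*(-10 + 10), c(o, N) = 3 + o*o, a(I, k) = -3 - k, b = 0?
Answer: -2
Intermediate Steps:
A(V) = 0
c(o, N) = 3 + o²
X = 0 (X = 19*0 = 0)
a(6, -1) + c(3, A(6))*X = (-3 - 1*(-1)) + (3 + 3²)*0 = (-3 + 1) + (3 + 9)*0 = -2 + 12*0 = -2 + 0 = -2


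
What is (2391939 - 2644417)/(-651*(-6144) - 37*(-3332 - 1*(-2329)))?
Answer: -252478/4036855 ≈ -0.062543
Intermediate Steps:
(2391939 - 2644417)/(-651*(-6144) - 37*(-3332 - 1*(-2329))) = -252478/(3999744 - 37*(-3332 + 2329)) = -252478/(3999744 - 37*(-1003)) = -252478/(3999744 + 37111) = -252478/4036855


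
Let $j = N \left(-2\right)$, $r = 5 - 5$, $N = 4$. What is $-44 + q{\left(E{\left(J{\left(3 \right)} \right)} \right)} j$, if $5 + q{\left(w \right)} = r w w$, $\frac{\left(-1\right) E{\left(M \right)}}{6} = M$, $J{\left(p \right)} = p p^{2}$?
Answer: $-4$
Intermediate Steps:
$r = 0$ ($r = 5 - 5 = 0$)
$J{\left(p \right)} = p^{3}$
$j = -8$ ($j = 4 \left(-2\right) = -8$)
$E{\left(M \right)} = - 6 M$
$q{\left(w \right)} = -5$ ($q{\left(w \right)} = -5 + 0 w w = -5 + 0 w = -5 + 0 = -5$)
$-44 + q{\left(E{\left(J{\left(3 \right)} \right)} \right)} j = -44 - -40 = -44 + 40 = -4$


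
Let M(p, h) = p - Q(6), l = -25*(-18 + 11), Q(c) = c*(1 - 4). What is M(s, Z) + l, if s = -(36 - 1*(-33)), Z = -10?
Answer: 124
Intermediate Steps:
Q(c) = -3*c (Q(c) = c*(-3) = -3*c)
l = 175 (l = -25*(-7) = 175)
s = -69 (s = -(36 + 33) = -1*69 = -69)
M(p, h) = 18 + p (M(p, h) = p - (-3)*6 = p - 1*(-18) = p + 18 = 18 + p)
M(s, Z) + l = (18 - 69) + 175 = -51 + 175 = 124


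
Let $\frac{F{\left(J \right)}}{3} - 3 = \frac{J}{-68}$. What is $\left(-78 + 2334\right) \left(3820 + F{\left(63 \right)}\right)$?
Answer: $\frac{146743212}{17} \approx 8.632 \cdot 10^{6}$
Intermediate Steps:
$F{\left(J \right)} = 9 - \frac{3 J}{68}$ ($F{\left(J \right)} = 9 + 3 \frac{J}{-68} = 9 + 3 J \left(- \frac{1}{68}\right) = 9 + 3 \left(- \frac{J}{68}\right) = 9 - \frac{3 J}{68}$)
$\left(-78 + 2334\right) \left(3820 + F{\left(63 \right)}\right) = \left(-78 + 2334\right) \left(3820 + \left(9 - \frac{189}{68}\right)\right) = 2256 \left(3820 + \left(9 - \frac{189}{68}\right)\right) = 2256 \left(3820 + \frac{423}{68}\right) = 2256 \cdot \frac{260183}{68} = \frac{146743212}{17}$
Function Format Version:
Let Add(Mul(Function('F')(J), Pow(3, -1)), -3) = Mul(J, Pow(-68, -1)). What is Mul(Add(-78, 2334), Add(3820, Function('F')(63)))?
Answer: Rational(146743212, 17) ≈ 8.6320e+6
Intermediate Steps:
Function('F')(J) = Add(9, Mul(Rational(-3, 68), J)) (Function('F')(J) = Add(9, Mul(3, Mul(J, Pow(-68, -1)))) = Add(9, Mul(3, Mul(J, Rational(-1, 68)))) = Add(9, Mul(3, Mul(Rational(-1, 68), J))) = Add(9, Mul(Rational(-3, 68), J)))
Mul(Add(-78, 2334), Add(3820, Function('F')(63))) = Mul(Add(-78, 2334), Add(3820, Add(9, Mul(Rational(-3, 68), 63)))) = Mul(2256, Add(3820, Add(9, Rational(-189, 68)))) = Mul(2256, Add(3820, Rational(423, 68))) = Mul(2256, Rational(260183, 68)) = Rational(146743212, 17)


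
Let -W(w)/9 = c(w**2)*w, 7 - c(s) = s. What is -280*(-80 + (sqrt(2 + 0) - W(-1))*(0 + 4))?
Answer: 82880 - 1120*sqrt(2) ≈ 81296.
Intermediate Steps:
c(s) = 7 - s
W(w) = -9*w*(7 - w**2) (W(w) = -9*(7 - w**2)*w = -9*w*(7 - w**2))
-280*(-80 + (sqrt(2 + 0) - W(-1))*(0 + 4)) = -280*(-80 + (sqrt(2 + 0) - 9*(-1)*(-7 + (-1)**2))*(0 + 4)) = -280*(-80 + (sqrt(2) - 9*(-1)*(-7 + 1))*4) = -280*(-80 + (sqrt(2) - 9*(-1)*(-6))*4) = -280*(-80 + (sqrt(2) - 1*54)*4) = -280*(-80 + (sqrt(2) - 54)*4) = -280*(-80 + (-54 + sqrt(2))*4) = -280*(-80 + (-216 + 4*sqrt(2))) = -280*(-296 + 4*sqrt(2)) = 82880 - 1120*sqrt(2)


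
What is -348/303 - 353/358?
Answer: -77181/36158 ≈ -2.1345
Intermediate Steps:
-348/303 - 353/358 = -348*1/303 - 353*1/358 = -116/101 - 353/358 = -77181/36158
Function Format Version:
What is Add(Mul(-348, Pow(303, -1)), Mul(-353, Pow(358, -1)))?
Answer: Rational(-77181, 36158) ≈ -2.1345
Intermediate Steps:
Add(Mul(-348, Pow(303, -1)), Mul(-353, Pow(358, -1))) = Add(Mul(-348, Rational(1, 303)), Mul(-353, Rational(1, 358))) = Add(Rational(-116, 101), Rational(-353, 358)) = Rational(-77181, 36158)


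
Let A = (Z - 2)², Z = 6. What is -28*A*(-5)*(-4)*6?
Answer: -53760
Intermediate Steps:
A = 16 (A = (6 - 2)² = 4² = 16)
-28*A*(-5)*(-4)*6 = -28*16*(-5)*(-4)*6 = -(-2240)*(-4)*6 = -28*320*6 = -8960*6 = -53760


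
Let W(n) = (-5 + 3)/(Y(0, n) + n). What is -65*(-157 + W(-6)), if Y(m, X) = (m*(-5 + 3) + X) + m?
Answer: 61165/6 ≈ 10194.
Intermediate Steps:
Y(m, X) = X - m (Y(m, X) = (m*(-2) + X) + m = (-2*m + X) + m = (X - 2*m) + m = X - m)
W(n) = -1/n (W(n) = (-5 + 3)/((n - 1*0) + n) = -2/((n + 0) + n) = -2/(n + n) = -2*1/(2*n) = -1/n)
-65*(-157 + W(-6)) = -65*(-157 - 1/(-6)) = -65*(-157 - 1*(-⅙)) = -65*(-157 + ⅙) = -65*(-941/6) = 61165/6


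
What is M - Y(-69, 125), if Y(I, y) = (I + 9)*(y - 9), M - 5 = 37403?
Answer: 44368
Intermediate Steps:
M = 37408 (M = 5 + 37403 = 37408)
Y(I, y) = (-9 + y)*(9 + I) (Y(I, y) = (9 + I)*(-9 + y) = (-9 + y)*(9 + I))
M - Y(-69, 125) = 37408 - (-81 - 9*(-69) + 9*125 - 69*125) = 37408 - (-81 + 621 + 1125 - 8625) = 37408 - 1*(-6960) = 37408 + 6960 = 44368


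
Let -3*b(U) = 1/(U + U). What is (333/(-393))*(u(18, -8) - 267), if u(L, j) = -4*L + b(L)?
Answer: 1354681/4716 ≈ 287.25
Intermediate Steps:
b(U) = -1/(6*U) (b(U) = -1/(3*(U + U)) = -1/(2*U)/3 = -1/(6*U))
u(L, j) = -4*L - 1/(6*L)
(333/(-393))*(u(18, -8) - 267) = (333/(-393))*((-4*18 - ⅙/18) - 267) = (333*(-1/393))*((-72 - ⅙*1/18) - 267) = -111*((-72 - 1/108) - 267)/131 = -111*(-7777/108 - 267)/131 = -111/131*(-36613/108) = 1354681/4716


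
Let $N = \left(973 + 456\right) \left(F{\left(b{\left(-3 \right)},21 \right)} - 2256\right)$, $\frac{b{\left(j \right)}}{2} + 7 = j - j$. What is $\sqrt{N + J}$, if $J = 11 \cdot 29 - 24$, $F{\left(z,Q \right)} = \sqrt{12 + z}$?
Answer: $\sqrt{-3223529 + 1429 i \sqrt{2}} \approx 0.563 + 1795.4 i$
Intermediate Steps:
$b{\left(j \right)} = -14$ ($b{\left(j \right)} = -14 + 2 \left(j - j\right) = -14 + 2 \cdot 0 = -14 + 0 = -14$)
$J = 295$ ($J = 319 - 24 = 295$)
$N = -3223824 + 1429 i \sqrt{2}$ ($N = \left(973 + 456\right) \left(\sqrt{12 - 14} - 2256\right) = 1429 \left(\sqrt{-2} - 2256\right) = 1429 \left(i \sqrt{2} - 2256\right) = 1429 \left(-2256 + i \sqrt{2}\right) = -3223824 + 1429 i \sqrt{2} \approx -3.2238 \cdot 10^{6} + 2020.9 i$)
$\sqrt{N + J} = \sqrt{\left(-3223824 + 1429 i \sqrt{2}\right) + 295} = \sqrt{-3223529 + 1429 i \sqrt{2}}$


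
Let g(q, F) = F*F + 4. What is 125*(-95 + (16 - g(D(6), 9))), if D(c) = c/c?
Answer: -20500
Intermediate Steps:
D(c) = 1
g(q, F) = 4 + F**2 (g(q, F) = F**2 + 4 = 4 + F**2)
125*(-95 + (16 - g(D(6), 9))) = 125*(-95 + (16 - (4 + 9**2))) = 125*(-95 + (16 - (4 + 81))) = 125*(-95 + (16 - 1*85)) = 125*(-95 + (16 - 85)) = 125*(-95 - 69) = 125*(-164) = -20500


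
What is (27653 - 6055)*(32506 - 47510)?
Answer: -324056392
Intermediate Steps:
(27653 - 6055)*(32506 - 47510) = 21598*(-15004) = -324056392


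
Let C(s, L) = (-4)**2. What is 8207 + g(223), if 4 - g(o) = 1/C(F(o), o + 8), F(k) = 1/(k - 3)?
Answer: 131375/16 ≈ 8210.9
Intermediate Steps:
F(k) = 1/(-3 + k)
C(s, L) = 16
g(o) = 63/16 (g(o) = 4 - 1/16 = 63/16)
8207 + g(223) = 8207 + 63/16 = 131375/16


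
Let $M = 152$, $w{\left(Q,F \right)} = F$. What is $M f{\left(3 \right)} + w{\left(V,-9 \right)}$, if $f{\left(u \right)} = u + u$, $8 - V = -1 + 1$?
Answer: $903$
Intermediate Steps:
$V = 8$ ($V = 8 - \left(-1 + 1\right) = 8 - 0 = 8 + 0 = 8$)
$f{\left(u \right)} = 2 u$
$M f{\left(3 \right)} + w{\left(V,-9 \right)} = 152 \cdot 2 \cdot 3 - 9 = 152 \cdot 6 - 9 = 912 - 9 = 903$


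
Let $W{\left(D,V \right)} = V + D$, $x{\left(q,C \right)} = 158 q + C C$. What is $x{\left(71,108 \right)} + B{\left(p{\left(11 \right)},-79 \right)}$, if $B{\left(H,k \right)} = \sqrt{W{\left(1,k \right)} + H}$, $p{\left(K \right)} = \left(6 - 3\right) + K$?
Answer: $22882 + 8 i \approx 22882.0 + 8.0 i$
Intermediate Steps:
$x{\left(q,C \right)} = C^{2} + 158 q$ ($x{\left(q,C \right)} = 158 q + C^{2} = C^{2} + 158 q$)
$W{\left(D,V \right)} = D + V$
$p{\left(K \right)} = 3 + K$
$B{\left(H,k \right)} = \sqrt{1 + H + k}$ ($B{\left(H,k \right)} = \sqrt{\left(1 + k\right) + H} = \sqrt{1 + H + k}$)
$x{\left(71,108 \right)} + B{\left(p{\left(11 \right)},-79 \right)} = \left(108^{2} + 158 \cdot 71\right) + \sqrt{1 + \left(3 + 11\right) - 79} = \left(11664 + 11218\right) + \sqrt{1 + 14 - 79} = 22882 + \sqrt{-64} = 22882 + 8 i$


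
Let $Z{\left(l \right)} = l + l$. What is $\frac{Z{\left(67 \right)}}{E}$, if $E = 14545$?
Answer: $\frac{134}{14545} \approx 0.0092128$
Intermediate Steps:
$Z{\left(l \right)} = 2 l$
$\frac{Z{\left(67 \right)}}{E} = \frac{2 \cdot 67}{14545} = 134 \cdot \frac{1}{14545} = \frac{134}{14545}$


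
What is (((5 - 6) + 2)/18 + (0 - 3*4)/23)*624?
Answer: -20072/69 ≈ -290.90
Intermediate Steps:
(((5 - 6) + 2)/18 + (0 - 3*4)/23)*624 = ((-1 + 2)*(1/18) + (0 - 12)*(1/23))*624 = (1*(1/18) - 12*1/23)*624 = (1/18 - 12/23)*624 = -193/414*624 = -20072/69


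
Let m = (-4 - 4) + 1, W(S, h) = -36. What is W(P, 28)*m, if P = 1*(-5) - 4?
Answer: 252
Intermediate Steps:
P = -9 (P = -5 - 4 = -9)
m = -7 (m = -8 + 1 = -7)
W(P, 28)*m = -36*(-7) = 252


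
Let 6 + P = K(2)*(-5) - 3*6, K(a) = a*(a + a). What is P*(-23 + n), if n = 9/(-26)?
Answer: 19424/13 ≈ 1494.2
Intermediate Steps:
K(a) = 2*a² (K(a) = a*(2*a) = 2*a²)
P = -64 (P = -6 + ((2*2²)*(-5) - 3*6) = -6 + ((2*4)*(-5) - 18) = -6 + (8*(-5) - 18) = -6 + (-40 - 18) = -6 - 58 = -64)
n = -9/26 (n = 9*(-1/26) = -9/26 ≈ -0.34615)
P*(-23 + n) = -64*(-23 - 9/26) = -64*(-607/26) = 19424/13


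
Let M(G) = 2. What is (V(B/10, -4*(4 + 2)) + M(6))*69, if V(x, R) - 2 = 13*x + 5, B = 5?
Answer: 2139/2 ≈ 1069.5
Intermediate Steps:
V(x, R) = 7 + 13*x (V(x, R) = 2 + (13*x + 5) = 2 + (5 + 13*x) = 7 + 13*x)
(V(B/10, -4*(4 + 2)) + M(6))*69 = ((7 + 13*(5/10)) + 2)*69 = ((7 + 13*(5*(1/10))) + 2)*69 = ((7 + 13*(1/2)) + 2)*69 = ((7 + 13/2) + 2)*69 = (27/2 + 2)*69 = (31/2)*69 = 2139/2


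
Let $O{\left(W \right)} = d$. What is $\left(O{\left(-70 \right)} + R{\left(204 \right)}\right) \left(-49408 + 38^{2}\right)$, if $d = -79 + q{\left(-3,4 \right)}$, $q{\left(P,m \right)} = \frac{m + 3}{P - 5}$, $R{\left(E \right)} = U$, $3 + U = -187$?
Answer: $\frac{25888569}{2} \approx 1.2944 \cdot 10^{7}$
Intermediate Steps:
$U = -190$ ($U = -3 - 187 = -190$)
$R{\left(E \right)} = -190$
$q{\left(P,m \right)} = \frac{3 + m}{-5 + P}$
$d = - \frac{639}{8}$ ($d = -79 + \frac{3 + 4}{-5 - 3} = -79 + \frac{1}{-8} \cdot 7 = -79 - \frac{7}{8} = - \frac{639}{8} \approx -79.875$)
$O{\left(W \right)} = - \frac{639}{8}$
$\left(O{\left(-70 \right)} + R{\left(204 \right)}\right) \left(-49408 + 38^{2}\right) = \left(- \frac{639}{8} - 190\right) \left(-49408 + 38^{2}\right) = - \frac{2159 \left(-49408 + 1444\right)}{8} = \left(- \frac{2159}{8}\right) \left(-47964\right) = \frac{25888569}{2}$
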